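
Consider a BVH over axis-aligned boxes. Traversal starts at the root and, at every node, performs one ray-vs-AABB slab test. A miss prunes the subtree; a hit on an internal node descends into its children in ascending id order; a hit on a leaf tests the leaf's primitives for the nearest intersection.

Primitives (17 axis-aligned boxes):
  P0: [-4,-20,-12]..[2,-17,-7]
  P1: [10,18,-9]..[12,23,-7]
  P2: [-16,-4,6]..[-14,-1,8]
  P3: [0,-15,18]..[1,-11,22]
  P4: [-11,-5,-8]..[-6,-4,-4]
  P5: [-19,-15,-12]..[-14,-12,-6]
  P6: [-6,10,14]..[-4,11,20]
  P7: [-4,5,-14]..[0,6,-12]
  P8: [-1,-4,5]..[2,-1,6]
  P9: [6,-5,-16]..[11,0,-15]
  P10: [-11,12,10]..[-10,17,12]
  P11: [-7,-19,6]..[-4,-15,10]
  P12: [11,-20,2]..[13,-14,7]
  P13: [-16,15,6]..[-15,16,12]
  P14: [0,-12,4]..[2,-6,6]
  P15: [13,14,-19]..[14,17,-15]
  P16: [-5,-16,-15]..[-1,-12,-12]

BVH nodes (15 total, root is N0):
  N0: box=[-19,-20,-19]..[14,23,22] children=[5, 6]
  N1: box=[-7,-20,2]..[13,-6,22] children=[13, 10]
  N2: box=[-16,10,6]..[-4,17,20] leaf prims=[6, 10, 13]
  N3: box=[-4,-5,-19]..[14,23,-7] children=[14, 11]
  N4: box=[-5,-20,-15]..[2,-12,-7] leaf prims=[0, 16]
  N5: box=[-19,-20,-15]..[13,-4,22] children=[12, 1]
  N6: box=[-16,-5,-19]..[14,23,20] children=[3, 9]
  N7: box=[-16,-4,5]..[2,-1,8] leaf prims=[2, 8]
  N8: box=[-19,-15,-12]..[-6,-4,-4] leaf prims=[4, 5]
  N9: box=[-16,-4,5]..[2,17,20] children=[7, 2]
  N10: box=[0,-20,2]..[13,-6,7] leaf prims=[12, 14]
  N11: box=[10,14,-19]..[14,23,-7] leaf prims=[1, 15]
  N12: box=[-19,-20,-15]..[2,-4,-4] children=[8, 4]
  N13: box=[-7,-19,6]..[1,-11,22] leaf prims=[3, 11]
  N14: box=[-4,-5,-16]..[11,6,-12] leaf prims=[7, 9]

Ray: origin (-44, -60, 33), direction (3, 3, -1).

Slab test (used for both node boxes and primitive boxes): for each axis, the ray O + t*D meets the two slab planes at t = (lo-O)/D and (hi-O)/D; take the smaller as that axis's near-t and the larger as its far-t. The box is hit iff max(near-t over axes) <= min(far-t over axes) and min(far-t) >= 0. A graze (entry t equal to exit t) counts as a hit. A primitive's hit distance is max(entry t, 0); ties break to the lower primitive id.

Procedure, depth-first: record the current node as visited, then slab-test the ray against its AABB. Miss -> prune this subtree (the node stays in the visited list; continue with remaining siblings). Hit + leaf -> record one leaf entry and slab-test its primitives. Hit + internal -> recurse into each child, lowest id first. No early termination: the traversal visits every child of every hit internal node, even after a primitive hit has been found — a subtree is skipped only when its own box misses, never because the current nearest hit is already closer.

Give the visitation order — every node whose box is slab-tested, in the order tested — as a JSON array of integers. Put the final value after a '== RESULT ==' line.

Traverse from the root:
N0 x:[25/3,58/3] y:[40/3,83/3] z:[11,52] -> hit [40/3,58/3], descend [5, 6]
  N5 x:[25/3,19] y:[40/3,56/3] z:[11,48] -> hit [40/3,56/3], descend [1, 12]
    N1 x:[37/3,19] y:[40/3,18] z:[11,31] -> hit [40/3,18], descend [10, 13]
      N10 x:[44/3,19] y:[40/3,18] z:[26,31] -> miss, prune
      N13 x:[37/3,15] y:[41/3,49/3] z:[11,27] -> hit [41/3,15] leaf, test {P3@t=15, P11(miss)}
    N12 x:[25/3,46/3] y:[40/3,56/3] z:[37,48] -> miss, prune
  N6 x:[28/3,58/3] y:[55/3,83/3] z:[13,52] -> hit [55/3,58/3], descend [3, 9]
    N3 x:[40/3,58/3] y:[55/3,83/3] z:[40,52] -> miss, prune
    N9 x:[28/3,46/3] y:[56/3,77/3] z:[13,28] -> miss, prune

9 AABB tests over nodes [0, 5, 1, 10, 13, 12, 6, 3, 9]; 1 leaf entered; closest P3.

== RESULT ==
[0, 5, 1, 10, 13, 12, 6, 3, 9]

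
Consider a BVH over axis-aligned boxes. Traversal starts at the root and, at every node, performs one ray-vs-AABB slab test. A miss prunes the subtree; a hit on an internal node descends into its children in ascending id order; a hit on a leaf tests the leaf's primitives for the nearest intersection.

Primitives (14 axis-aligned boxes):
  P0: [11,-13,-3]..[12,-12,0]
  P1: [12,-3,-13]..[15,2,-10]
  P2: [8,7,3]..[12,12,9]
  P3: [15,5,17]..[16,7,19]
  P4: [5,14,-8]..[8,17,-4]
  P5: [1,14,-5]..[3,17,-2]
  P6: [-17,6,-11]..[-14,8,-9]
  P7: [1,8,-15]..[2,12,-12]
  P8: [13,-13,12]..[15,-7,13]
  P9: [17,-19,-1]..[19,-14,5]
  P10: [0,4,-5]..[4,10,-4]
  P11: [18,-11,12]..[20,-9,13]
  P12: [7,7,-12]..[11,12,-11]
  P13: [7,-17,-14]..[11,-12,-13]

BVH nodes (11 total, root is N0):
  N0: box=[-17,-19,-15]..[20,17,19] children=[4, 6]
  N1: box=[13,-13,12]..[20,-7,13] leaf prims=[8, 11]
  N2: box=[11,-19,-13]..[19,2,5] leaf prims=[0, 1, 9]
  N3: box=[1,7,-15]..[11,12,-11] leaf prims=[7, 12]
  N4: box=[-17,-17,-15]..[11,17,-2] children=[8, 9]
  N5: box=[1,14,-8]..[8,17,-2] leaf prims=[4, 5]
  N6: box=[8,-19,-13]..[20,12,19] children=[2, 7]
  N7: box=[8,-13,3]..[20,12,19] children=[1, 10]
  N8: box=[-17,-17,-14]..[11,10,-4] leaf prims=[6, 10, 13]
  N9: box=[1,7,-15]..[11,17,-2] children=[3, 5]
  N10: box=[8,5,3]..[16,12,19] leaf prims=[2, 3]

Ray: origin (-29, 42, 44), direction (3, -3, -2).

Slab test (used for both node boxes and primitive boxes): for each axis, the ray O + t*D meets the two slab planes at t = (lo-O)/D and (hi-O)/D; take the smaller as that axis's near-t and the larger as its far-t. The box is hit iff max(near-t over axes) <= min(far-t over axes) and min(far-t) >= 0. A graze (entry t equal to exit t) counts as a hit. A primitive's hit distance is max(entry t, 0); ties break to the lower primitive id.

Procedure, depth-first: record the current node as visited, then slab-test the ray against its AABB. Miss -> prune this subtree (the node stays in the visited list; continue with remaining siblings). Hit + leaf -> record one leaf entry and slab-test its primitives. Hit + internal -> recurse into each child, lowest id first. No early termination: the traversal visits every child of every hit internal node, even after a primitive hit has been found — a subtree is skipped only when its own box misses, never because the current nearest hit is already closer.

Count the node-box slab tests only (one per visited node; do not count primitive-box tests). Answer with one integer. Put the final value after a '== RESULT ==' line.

Traverse from the root:
N0 x:[4,49/3] y:[25/3,61/3] z:[25/2,59/2] -> hit [25/2,49/3], descend [4, 6]
  N4 x:[4,40/3] y:[25/3,59/3] z:[23,59/2] -> miss, prune
  N6 x:[37/3,49/3] y:[10,61/3] z:[25/2,57/2] -> hit [25/2,49/3], descend [2, 7]
    N2 x:[40/3,16] y:[40/3,61/3] z:[39/2,57/2] -> miss, prune
    N7 x:[37/3,49/3] y:[10,55/3] z:[25/2,41/2] -> hit [25/2,49/3], descend [1, 10]
      N1 x:[14,49/3] y:[49/3,55/3] z:[31/2,16] -> miss, prune
      N10 x:[37/3,15] y:[10,37/3] z:[25/2,41/2] -> miss, prune

7 AABB tests over nodes [0, 4, 6, 2, 7, 1, 10]; 0 leaves entered; closest miss.

== RESULT ==
7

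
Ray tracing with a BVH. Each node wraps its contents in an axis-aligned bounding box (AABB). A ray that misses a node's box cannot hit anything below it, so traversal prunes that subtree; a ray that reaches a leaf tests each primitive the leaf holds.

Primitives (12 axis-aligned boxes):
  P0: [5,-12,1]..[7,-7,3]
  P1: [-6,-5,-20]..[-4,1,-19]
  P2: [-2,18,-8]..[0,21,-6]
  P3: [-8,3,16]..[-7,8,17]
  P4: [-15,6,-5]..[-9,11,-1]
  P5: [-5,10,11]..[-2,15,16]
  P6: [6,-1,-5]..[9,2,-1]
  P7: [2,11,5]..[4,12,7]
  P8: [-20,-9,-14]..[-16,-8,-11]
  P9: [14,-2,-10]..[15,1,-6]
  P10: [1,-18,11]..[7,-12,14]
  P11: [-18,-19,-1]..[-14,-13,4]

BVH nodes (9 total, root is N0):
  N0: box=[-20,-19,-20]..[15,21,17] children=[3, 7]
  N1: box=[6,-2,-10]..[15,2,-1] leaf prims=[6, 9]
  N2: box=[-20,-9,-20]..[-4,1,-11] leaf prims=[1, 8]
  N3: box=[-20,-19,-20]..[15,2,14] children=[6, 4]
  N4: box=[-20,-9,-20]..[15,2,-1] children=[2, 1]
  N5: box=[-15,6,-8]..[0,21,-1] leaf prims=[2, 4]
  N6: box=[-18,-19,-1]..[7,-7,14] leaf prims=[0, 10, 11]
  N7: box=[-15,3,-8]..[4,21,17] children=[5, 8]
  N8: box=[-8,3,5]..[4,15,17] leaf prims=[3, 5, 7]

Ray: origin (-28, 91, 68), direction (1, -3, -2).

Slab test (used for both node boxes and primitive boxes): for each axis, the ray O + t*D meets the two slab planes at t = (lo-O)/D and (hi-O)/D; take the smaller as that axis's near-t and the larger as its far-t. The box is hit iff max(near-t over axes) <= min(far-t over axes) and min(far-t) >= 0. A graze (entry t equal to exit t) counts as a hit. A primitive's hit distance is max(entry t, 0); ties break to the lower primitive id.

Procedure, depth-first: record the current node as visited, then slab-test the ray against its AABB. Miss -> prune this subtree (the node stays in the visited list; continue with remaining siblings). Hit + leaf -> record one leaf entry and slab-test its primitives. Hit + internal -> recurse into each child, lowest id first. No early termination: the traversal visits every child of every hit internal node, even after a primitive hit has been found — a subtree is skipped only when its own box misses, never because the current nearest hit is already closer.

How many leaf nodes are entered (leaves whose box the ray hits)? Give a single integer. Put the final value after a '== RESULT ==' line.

Traverse from the root:
N0 x:[8,43] y:[70/3,110/3] z:[51/2,44] -> hit [51/2,110/3], descend [3, 7]
  N3 x:[8,43] y:[89/3,110/3] z:[27,44] -> hit [89/3,110/3], descend [4, 6]
    N4 x:[8,43] y:[89/3,100/3] z:[69/2,44] -> miss, prune
    N6 x:[10,35] y:[98/3,110/3] z:[27,69/2] -> hit [98/3,69/2] leaf, test {P0@t=33, P10(miss), P11(miss)}
  N7 x:[13,32] y:[70/3,88/3] z:[51/2,38] -> hit [51/2,88/3], descend [5, 8]
    N5 x:[13,28] y:[70/3,85/3] z:[69/2,38] -> miss, prune
    N8 x:[20,32] y:[76/3,88/3] z:[51/2,63/2] -> hit [51/2,88/3] leaf, test {P3(miss), P5@t=26, P7(miss)}

7 AABB tests over nodes [0, 3, 4, 6, 7, 5, 8]; 2 leaves entered; closest P5.

== RESULT ==
2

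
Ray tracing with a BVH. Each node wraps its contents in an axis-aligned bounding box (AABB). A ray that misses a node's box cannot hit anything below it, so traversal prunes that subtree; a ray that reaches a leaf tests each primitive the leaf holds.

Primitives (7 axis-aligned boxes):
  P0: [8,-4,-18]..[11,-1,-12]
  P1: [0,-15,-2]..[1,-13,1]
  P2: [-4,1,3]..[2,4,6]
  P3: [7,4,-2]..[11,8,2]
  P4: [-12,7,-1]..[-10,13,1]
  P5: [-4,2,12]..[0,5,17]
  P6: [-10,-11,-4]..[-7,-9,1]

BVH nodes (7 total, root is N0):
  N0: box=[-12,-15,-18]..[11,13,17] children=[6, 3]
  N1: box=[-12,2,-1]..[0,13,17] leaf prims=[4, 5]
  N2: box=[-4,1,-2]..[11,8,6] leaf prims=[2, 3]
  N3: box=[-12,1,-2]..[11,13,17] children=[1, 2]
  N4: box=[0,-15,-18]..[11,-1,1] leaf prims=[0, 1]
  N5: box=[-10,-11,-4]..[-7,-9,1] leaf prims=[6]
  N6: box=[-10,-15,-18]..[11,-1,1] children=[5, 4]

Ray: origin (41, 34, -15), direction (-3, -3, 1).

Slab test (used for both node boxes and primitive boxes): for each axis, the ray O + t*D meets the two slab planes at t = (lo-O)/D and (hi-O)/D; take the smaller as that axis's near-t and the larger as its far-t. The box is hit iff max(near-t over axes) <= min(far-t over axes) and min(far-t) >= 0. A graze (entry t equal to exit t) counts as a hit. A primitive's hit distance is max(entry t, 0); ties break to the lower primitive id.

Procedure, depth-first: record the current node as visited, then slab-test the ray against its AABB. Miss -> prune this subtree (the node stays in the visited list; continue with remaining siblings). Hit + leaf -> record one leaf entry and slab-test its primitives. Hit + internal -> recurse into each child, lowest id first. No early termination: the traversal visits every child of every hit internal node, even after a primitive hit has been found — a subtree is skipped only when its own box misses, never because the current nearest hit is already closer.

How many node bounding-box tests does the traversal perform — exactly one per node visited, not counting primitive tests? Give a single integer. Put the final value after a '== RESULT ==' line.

Traverse from the root:
N0 x:[10,53/3] y:[7,49/3] z:[-3,32] -> hit [10,49/3], descend [3, 6]
  N3 x:[10,53/3] y:[7,11] z:[13,32] -> miss, prune
  N6 x:[10,17] y:[35/3,49/3] z:[-3,16] -> hit [35/3,16], descend [4, 5]
    N4 x:[10,41/3] y:[35/3,49/3] z:[-3,16] -> hit [35/3,41/3] leaf, test {P0(miss), P1(miss)}
    N5 x:[16,17] y:[43/3,15] z:[11,16] -> miss, prune

order=[0, 3, 6, 4, 5]  |boxes|=5  |leaves|=1  hit=miss

== RESULT ==
5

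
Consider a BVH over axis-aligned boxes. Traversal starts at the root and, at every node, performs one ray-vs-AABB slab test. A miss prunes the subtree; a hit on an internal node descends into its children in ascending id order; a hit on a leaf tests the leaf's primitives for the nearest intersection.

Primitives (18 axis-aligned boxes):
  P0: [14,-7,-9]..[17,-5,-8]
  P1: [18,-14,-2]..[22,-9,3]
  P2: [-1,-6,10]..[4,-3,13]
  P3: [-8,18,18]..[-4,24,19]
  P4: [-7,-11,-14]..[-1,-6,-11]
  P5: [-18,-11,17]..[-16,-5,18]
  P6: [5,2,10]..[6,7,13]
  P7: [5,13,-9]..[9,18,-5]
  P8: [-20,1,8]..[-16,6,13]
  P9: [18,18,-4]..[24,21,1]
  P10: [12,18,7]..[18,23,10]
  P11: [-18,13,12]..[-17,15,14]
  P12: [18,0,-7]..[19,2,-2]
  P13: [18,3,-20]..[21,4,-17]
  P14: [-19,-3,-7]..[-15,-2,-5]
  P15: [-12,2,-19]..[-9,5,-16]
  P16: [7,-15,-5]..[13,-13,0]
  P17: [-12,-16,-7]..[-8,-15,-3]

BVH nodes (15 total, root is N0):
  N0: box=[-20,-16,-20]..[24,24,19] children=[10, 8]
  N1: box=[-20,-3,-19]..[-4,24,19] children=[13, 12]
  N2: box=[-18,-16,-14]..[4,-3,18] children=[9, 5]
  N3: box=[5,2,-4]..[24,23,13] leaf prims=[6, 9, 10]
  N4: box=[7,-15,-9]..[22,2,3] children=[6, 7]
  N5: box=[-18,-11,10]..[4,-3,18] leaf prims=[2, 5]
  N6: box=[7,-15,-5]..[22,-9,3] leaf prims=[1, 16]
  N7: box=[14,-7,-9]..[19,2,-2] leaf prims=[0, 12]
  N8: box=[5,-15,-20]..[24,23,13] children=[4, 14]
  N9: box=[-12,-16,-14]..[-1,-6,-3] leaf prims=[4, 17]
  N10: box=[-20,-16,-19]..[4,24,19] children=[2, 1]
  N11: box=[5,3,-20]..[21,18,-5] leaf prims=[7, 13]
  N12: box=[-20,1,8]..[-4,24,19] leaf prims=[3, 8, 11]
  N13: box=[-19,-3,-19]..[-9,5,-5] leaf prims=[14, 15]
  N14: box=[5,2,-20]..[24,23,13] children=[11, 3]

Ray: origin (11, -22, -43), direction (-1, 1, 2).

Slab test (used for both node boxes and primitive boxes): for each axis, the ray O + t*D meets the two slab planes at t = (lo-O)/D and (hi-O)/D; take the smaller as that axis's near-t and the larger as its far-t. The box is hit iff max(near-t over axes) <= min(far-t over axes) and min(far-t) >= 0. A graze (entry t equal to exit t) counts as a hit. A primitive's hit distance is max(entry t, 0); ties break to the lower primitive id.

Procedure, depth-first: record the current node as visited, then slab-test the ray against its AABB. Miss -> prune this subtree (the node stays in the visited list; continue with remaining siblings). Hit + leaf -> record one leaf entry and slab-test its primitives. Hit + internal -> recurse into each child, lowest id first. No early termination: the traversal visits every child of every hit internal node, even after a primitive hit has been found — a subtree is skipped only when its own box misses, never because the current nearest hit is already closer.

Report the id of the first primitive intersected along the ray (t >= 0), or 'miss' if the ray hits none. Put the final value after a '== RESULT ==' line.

Trace the traversal:
N0 x:[-13,31] y:[6,46] z:[23/2,31] -> hit [23/2,31], descend [8, 10]
  N8 x:[-13,6] y:[7,45] z:[23/2,28] -> miss, prune
  N10 x:[7,31] y:[6,46] z:[12,31] -> hit [12,31], descend [1, 2]
    N1 x:[15,31] y:[19,46] z:[12,31] -> hit [19,31], descend [12, 13]
      N12 x:[15,31] y:[23,46] z:[51/2,31] -> hit [51/2,31] leaf, test {P3(miss), P8@t=27, P11(miss)}
      N13 x:[20,30] y:[19,27] z:[12,19] -> miss, prune
    N2 x:[7,29] y:[6,19] z:[29/2,61/2] -> hit [29/2,19], descend [5, 9]
      N5 x:[7,29] y:[11,19] z:[53/2,61/2] -> miss, prune
      N9 x:[12,23] y:[6,16] z:[29/2,20] -> hit [29/2,16] leaf, test {P4@t=29/2, P17(miss)}

order=[0, 8, 10, 1, 12, 13, 2, 5, 9]  |boxes|=9  |leaves|=2  hit=P4

== RESULT ==
4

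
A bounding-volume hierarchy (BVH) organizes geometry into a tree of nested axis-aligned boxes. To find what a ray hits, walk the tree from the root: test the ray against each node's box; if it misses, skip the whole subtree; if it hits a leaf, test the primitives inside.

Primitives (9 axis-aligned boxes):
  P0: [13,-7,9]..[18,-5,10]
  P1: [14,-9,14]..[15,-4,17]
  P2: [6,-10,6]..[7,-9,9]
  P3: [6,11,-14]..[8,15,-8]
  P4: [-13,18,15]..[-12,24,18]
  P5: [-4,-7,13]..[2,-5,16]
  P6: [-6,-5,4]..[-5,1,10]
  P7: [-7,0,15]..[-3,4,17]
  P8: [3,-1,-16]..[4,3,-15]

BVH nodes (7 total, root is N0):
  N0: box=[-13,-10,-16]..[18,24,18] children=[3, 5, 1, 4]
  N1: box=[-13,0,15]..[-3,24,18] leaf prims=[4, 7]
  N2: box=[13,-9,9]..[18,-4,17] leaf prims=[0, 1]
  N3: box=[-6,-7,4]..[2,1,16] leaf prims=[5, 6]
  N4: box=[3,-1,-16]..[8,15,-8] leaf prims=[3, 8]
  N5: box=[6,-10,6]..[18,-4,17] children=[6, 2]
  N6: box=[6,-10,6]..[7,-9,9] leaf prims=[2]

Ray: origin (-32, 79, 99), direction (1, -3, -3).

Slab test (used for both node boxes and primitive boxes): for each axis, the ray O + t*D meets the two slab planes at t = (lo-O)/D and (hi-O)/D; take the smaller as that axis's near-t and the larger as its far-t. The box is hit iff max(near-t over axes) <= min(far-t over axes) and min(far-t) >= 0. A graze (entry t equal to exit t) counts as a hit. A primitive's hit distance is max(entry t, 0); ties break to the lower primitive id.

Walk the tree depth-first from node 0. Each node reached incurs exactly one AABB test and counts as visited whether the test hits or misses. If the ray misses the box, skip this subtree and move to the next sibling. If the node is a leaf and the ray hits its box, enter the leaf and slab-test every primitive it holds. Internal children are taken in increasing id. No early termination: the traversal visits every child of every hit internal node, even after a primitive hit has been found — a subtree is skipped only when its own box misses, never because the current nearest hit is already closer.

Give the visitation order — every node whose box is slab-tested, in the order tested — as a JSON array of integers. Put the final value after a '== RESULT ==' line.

Walk:
N0 x:[19,50] y:[55/3,89/3] z:[27,115/3] -> hit [27,89/3], descend [1, 3, 4, 5]
  N1 x:[19,29] y:[55/3,79/3] z:[27,28] -> miss, prune
  N3 x:[26,34] y:[26,86/3] z:[83/3,95/3] -> hit [83/3,86/3] leaf, test {P5@t=28, P6(miss)}
  N4 x:[35,40] y:[64/3,80/3] z:[107/3,115/3] -> miss, prune
  N5 x:[38,50] y:[83/3,89/3] z:[82/3,31] -> miss, prune

order=[0, 1, 3, 4, 5]  |boxes|=5  |leaves|=1  hit=P5

== RESULT ==
[0, 1, 3, 4, 5]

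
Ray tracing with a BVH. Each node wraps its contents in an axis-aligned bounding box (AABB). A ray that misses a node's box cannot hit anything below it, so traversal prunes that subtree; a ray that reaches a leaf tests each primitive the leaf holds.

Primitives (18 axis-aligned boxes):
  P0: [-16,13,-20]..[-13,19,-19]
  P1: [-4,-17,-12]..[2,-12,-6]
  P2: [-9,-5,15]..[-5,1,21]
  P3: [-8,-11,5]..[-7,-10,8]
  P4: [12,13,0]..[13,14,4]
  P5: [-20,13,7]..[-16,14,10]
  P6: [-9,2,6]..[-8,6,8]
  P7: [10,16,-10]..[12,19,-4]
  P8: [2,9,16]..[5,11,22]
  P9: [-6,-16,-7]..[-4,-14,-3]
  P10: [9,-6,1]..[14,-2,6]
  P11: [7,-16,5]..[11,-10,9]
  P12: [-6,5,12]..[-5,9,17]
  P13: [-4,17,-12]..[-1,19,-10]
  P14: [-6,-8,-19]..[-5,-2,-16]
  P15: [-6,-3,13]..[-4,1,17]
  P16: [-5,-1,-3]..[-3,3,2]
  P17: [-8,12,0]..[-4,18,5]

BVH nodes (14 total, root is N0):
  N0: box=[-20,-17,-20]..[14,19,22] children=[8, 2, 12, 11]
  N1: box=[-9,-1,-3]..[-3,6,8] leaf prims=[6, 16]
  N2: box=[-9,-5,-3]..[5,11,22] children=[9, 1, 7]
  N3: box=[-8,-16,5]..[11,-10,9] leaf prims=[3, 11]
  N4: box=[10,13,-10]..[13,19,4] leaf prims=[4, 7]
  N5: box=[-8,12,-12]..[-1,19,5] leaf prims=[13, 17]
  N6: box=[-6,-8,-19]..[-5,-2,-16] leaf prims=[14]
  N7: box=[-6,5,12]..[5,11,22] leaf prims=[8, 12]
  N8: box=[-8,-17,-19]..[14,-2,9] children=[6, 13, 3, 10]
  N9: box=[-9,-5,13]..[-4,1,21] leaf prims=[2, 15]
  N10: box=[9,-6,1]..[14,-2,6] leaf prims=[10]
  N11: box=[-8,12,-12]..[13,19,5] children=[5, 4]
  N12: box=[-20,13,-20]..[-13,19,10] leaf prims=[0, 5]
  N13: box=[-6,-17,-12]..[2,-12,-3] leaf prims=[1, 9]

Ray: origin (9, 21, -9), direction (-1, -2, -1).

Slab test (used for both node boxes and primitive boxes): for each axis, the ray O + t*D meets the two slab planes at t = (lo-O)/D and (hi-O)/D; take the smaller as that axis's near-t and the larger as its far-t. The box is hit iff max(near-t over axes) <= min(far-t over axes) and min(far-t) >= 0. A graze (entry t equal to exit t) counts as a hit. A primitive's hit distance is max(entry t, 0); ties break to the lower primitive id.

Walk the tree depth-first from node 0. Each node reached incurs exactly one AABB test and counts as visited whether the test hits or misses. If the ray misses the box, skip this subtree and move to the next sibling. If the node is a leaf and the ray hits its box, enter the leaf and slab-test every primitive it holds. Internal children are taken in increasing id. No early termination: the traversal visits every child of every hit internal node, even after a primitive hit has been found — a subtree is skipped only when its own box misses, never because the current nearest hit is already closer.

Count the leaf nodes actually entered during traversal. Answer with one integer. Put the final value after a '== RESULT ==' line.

Walk:
N0 x:[-5,29] y:[1,19] z:[-31,11] -> hit [1,11], descend [2, 8, 11, 12]
  N2 x:[4,18] y:[5,13] z:[-31,-6] -> miss, prune
  N8 x:[-5,17] y:[23/2,19] z:[-18,10] -> miss, prune
  N11 x:[-4,17] y:[1,9/2] z:[-14,3] -> hit [1,3], descend [4, 5]
    N4 x:[-4,-1] y:[1,4] z:[-13,1] -> miss, prune
    N5 x:[10,17] y:[1,9/2] z:[-14,3] -> miss, prune
  N12 x:[22,29] y:[1,4] z:[-19,11] -> miss, prune

order=[0, 2, 8, 11, 4, 5, 12]  |boxes|=7  |leaves|=0  hit=miss

== RESULT ==
0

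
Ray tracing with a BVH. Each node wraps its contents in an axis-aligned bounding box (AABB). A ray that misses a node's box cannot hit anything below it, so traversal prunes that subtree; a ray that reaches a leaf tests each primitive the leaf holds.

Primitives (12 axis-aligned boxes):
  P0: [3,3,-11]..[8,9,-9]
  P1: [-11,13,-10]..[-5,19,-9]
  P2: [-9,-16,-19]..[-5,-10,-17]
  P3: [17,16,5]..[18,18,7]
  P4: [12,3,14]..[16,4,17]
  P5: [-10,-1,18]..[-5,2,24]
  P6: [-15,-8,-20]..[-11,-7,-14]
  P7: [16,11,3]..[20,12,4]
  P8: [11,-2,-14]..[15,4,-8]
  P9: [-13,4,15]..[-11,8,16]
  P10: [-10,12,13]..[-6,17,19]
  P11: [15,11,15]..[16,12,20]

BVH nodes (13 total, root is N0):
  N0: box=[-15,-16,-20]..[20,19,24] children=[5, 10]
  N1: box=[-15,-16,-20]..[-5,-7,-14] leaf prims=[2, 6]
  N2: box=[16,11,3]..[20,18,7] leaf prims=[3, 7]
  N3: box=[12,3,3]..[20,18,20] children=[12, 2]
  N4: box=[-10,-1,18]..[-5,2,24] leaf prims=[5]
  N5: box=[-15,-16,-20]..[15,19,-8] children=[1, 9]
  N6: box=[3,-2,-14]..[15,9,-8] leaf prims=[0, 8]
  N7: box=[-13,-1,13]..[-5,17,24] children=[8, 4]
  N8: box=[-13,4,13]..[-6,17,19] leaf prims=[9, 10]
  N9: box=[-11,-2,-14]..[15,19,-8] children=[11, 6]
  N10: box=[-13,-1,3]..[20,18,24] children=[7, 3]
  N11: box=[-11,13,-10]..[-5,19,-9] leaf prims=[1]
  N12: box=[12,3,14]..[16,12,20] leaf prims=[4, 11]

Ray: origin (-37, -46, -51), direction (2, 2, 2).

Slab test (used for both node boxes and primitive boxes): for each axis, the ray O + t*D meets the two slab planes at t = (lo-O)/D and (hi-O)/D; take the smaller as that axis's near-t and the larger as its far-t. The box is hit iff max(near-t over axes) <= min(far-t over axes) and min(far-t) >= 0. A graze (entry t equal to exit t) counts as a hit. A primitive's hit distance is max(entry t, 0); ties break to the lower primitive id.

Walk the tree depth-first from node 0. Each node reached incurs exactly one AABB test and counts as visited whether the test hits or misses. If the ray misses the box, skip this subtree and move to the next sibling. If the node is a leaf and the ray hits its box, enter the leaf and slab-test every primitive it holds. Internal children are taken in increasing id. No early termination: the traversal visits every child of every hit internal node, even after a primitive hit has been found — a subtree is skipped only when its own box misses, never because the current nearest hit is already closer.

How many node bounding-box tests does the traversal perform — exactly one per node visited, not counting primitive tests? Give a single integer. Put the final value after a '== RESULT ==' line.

Trace the traversal:
N0 x:[11,57/2] y:[15,65/2] z:[31/2,75/2] -> hit [31/2,57/2], descend [5, 10]
  N5 x:[11,26] y:[15,65/2] z:[31/2,43/2] -> hit [31/2,43/2], descend [1, 9]
    N1 x:[11,16] y:[15,39/2] z:[31/2,37/2] -> hit [31/2,16] leaf, test {P2@t=16, P6(miss)}
    N9 x:[13,26] y:[22,65/2] z:[37/2,43/2] -> miss, prune
  N10 x:[12,57/2] y:[45/2,32] z:[27,75/2] -> hit [27,57/2], descend [3, 7]
    N3 x:[49/2,57/2] y:[49/2,32] z:[27,71/2] -> hit [27,57/2], descend [2, 12]
      N2 x:[53/2,57/2] y:[57/2,32] z:[27,29] -> hit [57/2,57/2] leaf, test {P3(miss), P7(miss)}
      N12 x:[49/2,53/2] y:[49/2,29] z:[65/2,71/2] -> miss, prune
    N7 x:[12,16] y:[45/2,63/2] z:[32,75/2] -> miss, prune

order=[0, 5, 1, 9, 10, 3, 2, 12, 7]  |boxes|=9  |leaves|=2  hit=P2

== RESULT ==
9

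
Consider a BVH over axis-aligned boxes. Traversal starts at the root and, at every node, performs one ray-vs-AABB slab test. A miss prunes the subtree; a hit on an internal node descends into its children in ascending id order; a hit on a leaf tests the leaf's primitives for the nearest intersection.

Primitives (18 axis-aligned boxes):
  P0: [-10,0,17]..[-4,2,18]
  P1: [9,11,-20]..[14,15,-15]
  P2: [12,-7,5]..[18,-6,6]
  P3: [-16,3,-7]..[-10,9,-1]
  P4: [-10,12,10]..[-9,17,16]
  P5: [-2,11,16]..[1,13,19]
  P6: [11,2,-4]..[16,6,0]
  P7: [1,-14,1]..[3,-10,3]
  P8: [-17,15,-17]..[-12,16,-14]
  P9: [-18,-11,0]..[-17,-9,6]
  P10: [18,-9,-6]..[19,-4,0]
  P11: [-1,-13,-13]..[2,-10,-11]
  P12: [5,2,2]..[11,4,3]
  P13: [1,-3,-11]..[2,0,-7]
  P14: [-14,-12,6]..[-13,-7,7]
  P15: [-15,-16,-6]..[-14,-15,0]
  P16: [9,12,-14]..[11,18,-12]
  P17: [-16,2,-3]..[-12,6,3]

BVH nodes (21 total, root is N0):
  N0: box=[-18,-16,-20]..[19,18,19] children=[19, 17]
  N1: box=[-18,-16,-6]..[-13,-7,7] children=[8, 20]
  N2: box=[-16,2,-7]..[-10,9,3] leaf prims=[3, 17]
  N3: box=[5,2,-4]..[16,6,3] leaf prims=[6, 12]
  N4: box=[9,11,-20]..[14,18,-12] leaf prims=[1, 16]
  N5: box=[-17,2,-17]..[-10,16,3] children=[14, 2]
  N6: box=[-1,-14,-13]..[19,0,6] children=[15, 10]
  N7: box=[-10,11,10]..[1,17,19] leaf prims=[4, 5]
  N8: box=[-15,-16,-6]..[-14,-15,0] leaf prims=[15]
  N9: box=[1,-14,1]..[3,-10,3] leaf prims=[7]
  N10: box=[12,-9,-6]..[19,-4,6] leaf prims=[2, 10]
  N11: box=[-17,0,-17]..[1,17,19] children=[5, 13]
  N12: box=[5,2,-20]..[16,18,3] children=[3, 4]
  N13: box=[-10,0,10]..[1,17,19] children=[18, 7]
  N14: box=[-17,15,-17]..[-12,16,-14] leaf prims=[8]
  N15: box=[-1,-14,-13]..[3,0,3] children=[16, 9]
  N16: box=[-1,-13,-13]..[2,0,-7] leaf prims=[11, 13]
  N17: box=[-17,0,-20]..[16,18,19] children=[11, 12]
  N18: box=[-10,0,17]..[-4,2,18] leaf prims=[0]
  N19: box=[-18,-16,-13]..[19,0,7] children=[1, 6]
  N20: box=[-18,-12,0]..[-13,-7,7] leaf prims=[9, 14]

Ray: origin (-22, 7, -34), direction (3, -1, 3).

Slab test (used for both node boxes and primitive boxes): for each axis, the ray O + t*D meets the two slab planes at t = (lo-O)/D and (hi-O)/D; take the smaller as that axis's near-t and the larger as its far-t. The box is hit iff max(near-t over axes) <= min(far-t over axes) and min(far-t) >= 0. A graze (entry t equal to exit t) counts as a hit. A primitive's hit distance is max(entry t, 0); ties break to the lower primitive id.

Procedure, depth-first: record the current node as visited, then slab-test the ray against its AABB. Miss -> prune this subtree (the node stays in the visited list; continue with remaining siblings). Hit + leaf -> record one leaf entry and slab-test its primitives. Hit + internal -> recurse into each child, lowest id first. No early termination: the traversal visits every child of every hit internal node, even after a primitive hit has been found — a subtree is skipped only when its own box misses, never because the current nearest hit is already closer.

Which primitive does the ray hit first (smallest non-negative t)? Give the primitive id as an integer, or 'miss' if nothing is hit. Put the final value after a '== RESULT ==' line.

Trace the traversal:
N0 x:[4/3,41/3] y:[-11,23] z:[14/3,53/3] -> hit [14/3,41/3], descend [17, 19]
  N17 x:[5/3,38/3] y:[-11,7] z:[14/3,53/3] -> hit [14/3,7], descend [11, 12]
    N11 x:[5/3,23/3] y:[-10,7] z:[17/3,53/3] -> hit [17/3,7], descend [5, 13]
      N5 x:[5/3,4] y:[-9,5] z:[17/3,37/3] -> miss, prune
      N13 x:[4,23/3] y:[-10,7] z:[44/3,53/3] -> miss, prune
    N12 x:[9,38/3] y:[-11,5] z:[14/3,37/3] -> miss, prune
  N19 x:[4/3,41/3] y:[7,23] z:[7,41/3] -> hit [7,41/3], descend [1, 6]
    N1 x:[4/3,3] y:[14,23] z:[28/3,41/3] -> miss, prune
    N6 x:[7,41/3] y:[7,21] z:[7,40/3] -> hit [7,40/3], descend [10, 15]
      N10 x:[34/3,41/3] y:[11,16] z:[28/3,40/3] -> hit [34/3,40/3] leaf, test {P2@t=13, P10(miss)}
      N15 x:[7,25/3] y:[7,21] z:[7,37/3] -> hit [7,25/3], descend [9, 16]
        N9 x:[23/3,25/3] y:[17,21] z:[35/3,37/3] -> miss, prune
        N16 x:[7,8] y:[7,20] z:[7,9] -> hit [7,8] leaf, test {P11(miss), P13@t=23/3}

order=[0, 17, 11, 5, 13, 12, 19, 1, 6, 10, 15, 9, 16]  |boxes|=13  |leaves|=2  hit=P13

== RESULT ==
13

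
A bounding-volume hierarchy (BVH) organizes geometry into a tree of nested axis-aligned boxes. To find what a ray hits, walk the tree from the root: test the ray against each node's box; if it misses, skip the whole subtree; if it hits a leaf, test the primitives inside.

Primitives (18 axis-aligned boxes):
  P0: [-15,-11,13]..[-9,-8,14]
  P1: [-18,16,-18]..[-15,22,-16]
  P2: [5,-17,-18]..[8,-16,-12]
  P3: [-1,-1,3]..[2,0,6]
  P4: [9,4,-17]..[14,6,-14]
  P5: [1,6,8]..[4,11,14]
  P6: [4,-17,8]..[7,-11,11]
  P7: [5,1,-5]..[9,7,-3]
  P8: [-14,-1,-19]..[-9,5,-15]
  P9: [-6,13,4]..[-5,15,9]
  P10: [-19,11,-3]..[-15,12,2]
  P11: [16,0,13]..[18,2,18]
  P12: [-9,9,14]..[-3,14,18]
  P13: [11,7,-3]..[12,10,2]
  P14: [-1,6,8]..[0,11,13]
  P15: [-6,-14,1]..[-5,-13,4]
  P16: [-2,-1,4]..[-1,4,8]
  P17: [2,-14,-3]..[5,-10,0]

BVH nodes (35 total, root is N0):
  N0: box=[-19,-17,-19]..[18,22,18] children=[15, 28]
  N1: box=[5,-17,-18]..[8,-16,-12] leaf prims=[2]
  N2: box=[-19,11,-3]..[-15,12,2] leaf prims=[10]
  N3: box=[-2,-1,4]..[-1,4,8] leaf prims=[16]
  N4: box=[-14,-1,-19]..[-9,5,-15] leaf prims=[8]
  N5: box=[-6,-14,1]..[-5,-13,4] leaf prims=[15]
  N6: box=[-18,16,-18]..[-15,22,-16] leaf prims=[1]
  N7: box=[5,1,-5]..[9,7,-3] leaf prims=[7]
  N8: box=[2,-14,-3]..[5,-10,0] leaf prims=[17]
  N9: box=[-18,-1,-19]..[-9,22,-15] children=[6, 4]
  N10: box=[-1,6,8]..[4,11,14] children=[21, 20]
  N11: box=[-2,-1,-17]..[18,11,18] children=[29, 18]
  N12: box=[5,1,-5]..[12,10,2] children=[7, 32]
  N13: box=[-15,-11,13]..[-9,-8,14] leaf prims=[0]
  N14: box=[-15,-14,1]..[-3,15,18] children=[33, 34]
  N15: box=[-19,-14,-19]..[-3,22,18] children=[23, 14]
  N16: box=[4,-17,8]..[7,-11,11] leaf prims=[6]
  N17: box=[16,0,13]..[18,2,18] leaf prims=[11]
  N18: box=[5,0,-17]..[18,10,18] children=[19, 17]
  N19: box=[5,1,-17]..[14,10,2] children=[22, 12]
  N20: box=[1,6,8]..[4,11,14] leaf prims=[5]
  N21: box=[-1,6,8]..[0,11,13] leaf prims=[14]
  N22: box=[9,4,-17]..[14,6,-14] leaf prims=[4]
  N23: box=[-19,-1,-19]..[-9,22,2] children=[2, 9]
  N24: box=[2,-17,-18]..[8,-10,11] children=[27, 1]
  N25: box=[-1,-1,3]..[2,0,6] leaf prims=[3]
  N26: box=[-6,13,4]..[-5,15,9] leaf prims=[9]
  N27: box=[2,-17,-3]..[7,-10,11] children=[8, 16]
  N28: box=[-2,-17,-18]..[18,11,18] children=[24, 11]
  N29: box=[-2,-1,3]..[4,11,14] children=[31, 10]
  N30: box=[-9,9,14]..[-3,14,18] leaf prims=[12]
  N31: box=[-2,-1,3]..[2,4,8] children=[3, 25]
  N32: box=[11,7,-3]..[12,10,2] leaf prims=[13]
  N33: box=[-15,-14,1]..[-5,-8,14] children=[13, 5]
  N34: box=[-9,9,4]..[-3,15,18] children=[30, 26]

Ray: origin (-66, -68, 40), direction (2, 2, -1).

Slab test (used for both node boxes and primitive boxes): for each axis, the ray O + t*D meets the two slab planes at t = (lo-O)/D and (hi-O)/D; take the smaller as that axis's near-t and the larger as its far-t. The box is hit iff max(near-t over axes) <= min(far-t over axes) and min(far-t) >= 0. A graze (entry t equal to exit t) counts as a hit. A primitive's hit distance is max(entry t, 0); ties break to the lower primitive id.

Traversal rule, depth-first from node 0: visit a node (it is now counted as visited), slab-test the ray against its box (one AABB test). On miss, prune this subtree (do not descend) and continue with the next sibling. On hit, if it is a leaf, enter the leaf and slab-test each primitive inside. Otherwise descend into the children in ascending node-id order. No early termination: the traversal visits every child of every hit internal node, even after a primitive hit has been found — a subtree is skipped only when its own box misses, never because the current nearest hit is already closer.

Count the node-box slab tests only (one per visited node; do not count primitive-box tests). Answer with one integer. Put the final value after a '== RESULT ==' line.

Trace the traversal:
N0 x:[47/2,42] y:[51/2,45] z:[22,59] -> hit [51/2,42], descend [15, 28]
  N15 x:[47/2,63/2] y:[27,45] z:[22,59] -> hit [27,63/2], descend [14, 23]
    N14 x:[51/2,63/2] y:[27,83/2] z:[22,39] -> hit [27,63/2], descend [33, 34]
      N33 x:[51/2,61/2] y:[27,30] z:[26,39] -> hit [27,30], descend [5, 13]
        N5 x:[30,61/2] y:[27,55/2] z:[36,39] -> miss, prune
        N13 x:[51/2,57/2] y:[57/2,30] z:[26,27] -> miss, prune
      N34 x:[57/2,63/2] y:[77/2,83/2] z:[22,36] -> miss, prune
    N23 x:[47/2,57/2] y:[67/2,45] z:[38,59] -> miss, prune
  N28 x:[32,42] y:[51/2,79/2] z:[22,58] -> hit [32,79/2], descend [11, 24]
    N11 x:[32,42] y:[67/2,79/2] z:[22,57] -> hit [67/2,79/2], descend [18, 29]
      N18 x:[71/2,42] y:[34,39] z:[22,57] -> hit [71/2,39], descend [17, 19]
        N17 x:[41,42] y:[34,35] z:[22,27] -> miss, prune
        N19 x:[71/2,40] y:[69/2,39] z:[38,57] -> hit [38,39], descend [12, 22]
          N12 x:[71/2,39] y:[69/2,39] z:[38,45] -> hit [38,39], descend [7, 32]
            N7 x:[71/2,75/2] y:[69/2,75/2] z:[43,45] -> miss, prune
            N32 x:[77/2,39] y:[75/2,39] z:[38,43] -> hit [77/2,39] leaf, test {P13@t=77/2}
          N22 x:[75/2,40] y:[36,37] z:[54,57] -> miss, prune
      N29 x:[32,35] y:[67/2,79/2] z:[26,37] -> hit [67/2,35], descend [10, 31]
        N10 x:[65/2,35] y:[37,79/2] z:[26,32] -> miss, prune
        N31 x:[32,34] y:[67/2,36] z:[32,37] -> hit [67/2,34], descend [3, 25]
          N3 x:[32,65/2] y:[67/2,36] z:[32,36] -> miss, prune
          N25 x:[65/2,34] y:[67/2,34] z:[34,37] -> hit [34,34] leaf, test {P3@t=34}
    N24 x:[34,37] y:[51/2,29] z:[29,58] -> miss, prune

23 AABB tests over nodes [0, 15, 14, 33, 5, 13, 34, 23, 28, 11, 18, 17, 19, 12, 7, 32, 22, 29, 10, 31, 3, 25, 24]; 2 leaves entered; closest P3.

== RESULT ==
23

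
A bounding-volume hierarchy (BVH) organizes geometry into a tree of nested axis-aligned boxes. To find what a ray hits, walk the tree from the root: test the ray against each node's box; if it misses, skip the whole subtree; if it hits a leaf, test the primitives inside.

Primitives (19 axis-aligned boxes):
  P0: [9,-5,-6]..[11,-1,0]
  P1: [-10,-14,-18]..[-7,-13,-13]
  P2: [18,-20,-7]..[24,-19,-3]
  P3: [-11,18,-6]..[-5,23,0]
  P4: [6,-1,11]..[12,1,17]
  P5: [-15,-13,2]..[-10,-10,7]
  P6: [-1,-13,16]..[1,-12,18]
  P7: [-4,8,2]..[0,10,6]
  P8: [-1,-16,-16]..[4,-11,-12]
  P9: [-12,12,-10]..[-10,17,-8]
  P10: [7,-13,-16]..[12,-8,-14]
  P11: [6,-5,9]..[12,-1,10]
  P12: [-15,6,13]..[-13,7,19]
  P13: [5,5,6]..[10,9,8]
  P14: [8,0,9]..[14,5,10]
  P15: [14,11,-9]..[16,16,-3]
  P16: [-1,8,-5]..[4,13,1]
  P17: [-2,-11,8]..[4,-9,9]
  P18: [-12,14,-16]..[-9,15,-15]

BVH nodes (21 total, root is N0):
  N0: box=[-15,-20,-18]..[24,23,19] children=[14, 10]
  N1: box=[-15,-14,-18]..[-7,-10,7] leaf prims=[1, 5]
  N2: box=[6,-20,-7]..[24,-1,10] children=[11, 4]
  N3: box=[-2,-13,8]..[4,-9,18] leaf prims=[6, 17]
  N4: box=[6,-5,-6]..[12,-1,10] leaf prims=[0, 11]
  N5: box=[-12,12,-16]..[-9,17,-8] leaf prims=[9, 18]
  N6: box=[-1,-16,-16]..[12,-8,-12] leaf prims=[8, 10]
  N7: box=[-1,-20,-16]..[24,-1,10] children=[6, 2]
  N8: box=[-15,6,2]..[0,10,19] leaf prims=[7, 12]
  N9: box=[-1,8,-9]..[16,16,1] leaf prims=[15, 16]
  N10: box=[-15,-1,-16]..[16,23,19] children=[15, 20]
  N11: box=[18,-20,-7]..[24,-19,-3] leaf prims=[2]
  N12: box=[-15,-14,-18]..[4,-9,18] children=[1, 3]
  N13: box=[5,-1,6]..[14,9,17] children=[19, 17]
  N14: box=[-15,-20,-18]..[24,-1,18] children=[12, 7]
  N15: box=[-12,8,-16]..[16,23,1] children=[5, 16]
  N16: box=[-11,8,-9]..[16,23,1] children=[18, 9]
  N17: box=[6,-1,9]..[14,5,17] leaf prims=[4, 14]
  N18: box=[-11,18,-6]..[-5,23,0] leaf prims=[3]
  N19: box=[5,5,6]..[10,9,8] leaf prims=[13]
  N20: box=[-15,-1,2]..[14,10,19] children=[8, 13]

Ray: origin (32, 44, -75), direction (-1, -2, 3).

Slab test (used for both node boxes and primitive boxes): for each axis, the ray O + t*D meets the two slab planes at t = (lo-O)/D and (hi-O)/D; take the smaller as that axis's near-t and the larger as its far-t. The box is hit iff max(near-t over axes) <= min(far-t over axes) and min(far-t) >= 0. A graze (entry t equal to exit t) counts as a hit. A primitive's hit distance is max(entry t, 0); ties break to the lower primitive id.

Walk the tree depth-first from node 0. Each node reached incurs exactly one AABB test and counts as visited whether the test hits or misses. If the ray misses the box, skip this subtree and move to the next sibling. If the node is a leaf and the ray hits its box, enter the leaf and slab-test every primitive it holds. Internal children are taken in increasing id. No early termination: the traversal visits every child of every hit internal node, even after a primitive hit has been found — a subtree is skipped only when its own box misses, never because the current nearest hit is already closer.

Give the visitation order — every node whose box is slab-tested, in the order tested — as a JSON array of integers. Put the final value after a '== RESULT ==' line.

Traverse from the root:
N0 x:[8,47] y:[21/2,32] z:[19,94/3] -> hit [19,94/3], descend [10, 14]
  N10 x:[16,47] y:[21/2,45/2] z:[59/3,94/3] -> hit [59/3,45/2], descend [15, 20]
    N15 x:[16,44] y:[21/2,18] z:[59/3,76/3] -> miss, prune
    N20 x:[18,47] y:[17,45/2] z:[77/3,94/3] -> miss, prune
  N14 x:[8,47] y:[45/2,32] z:[19,31] -> hit [45/2,31], descend [7, 12]
    N7 x:[8,33] y:[45/2,32] z:[59/3,85/3] -> hit [45/2,85/3], descend [2, 6]
      N2 x:[8,26] y:[45/2,32] z:[68/3,85/3] -> hit [68/3,26], descend [4, 11]
        N4 x:[20,26] y:[45/2,49/2] z:[23,85/3] -> hit [23,49/2] leaf, test {P0@t=23, P11(miss)}
        N11 x:[8,14] y:[63/2,32] z:[68/3,24] -> miss, prune
      N6 x:[20,33] y:[26,30] z:[59/3,21] -> miss, prune
    N12 x:[28,47] y:[53/2,29] z:[19,31] -> hit [28,29], descend [1, 3]
      N1 x:[39,47] y:[27,29] z:[19,82/3] -> miss, prune
      N3 x:[28,34] y:[53/2,57/2] z:[83/3,31] -> hit [28,57/2] leaf, test {P6(miss), P17(miss)}

Summary -> nodes [0, 10, 15, 20, 14, 7, 2, 4, 11, 6, 12, 1, 3]; box-tests=13; leaf-entries=2; first=P0

== RESULT ==
[0, 10, 15, 20, 14, 7, 2, 4, 11, 6, 12, 1, 3]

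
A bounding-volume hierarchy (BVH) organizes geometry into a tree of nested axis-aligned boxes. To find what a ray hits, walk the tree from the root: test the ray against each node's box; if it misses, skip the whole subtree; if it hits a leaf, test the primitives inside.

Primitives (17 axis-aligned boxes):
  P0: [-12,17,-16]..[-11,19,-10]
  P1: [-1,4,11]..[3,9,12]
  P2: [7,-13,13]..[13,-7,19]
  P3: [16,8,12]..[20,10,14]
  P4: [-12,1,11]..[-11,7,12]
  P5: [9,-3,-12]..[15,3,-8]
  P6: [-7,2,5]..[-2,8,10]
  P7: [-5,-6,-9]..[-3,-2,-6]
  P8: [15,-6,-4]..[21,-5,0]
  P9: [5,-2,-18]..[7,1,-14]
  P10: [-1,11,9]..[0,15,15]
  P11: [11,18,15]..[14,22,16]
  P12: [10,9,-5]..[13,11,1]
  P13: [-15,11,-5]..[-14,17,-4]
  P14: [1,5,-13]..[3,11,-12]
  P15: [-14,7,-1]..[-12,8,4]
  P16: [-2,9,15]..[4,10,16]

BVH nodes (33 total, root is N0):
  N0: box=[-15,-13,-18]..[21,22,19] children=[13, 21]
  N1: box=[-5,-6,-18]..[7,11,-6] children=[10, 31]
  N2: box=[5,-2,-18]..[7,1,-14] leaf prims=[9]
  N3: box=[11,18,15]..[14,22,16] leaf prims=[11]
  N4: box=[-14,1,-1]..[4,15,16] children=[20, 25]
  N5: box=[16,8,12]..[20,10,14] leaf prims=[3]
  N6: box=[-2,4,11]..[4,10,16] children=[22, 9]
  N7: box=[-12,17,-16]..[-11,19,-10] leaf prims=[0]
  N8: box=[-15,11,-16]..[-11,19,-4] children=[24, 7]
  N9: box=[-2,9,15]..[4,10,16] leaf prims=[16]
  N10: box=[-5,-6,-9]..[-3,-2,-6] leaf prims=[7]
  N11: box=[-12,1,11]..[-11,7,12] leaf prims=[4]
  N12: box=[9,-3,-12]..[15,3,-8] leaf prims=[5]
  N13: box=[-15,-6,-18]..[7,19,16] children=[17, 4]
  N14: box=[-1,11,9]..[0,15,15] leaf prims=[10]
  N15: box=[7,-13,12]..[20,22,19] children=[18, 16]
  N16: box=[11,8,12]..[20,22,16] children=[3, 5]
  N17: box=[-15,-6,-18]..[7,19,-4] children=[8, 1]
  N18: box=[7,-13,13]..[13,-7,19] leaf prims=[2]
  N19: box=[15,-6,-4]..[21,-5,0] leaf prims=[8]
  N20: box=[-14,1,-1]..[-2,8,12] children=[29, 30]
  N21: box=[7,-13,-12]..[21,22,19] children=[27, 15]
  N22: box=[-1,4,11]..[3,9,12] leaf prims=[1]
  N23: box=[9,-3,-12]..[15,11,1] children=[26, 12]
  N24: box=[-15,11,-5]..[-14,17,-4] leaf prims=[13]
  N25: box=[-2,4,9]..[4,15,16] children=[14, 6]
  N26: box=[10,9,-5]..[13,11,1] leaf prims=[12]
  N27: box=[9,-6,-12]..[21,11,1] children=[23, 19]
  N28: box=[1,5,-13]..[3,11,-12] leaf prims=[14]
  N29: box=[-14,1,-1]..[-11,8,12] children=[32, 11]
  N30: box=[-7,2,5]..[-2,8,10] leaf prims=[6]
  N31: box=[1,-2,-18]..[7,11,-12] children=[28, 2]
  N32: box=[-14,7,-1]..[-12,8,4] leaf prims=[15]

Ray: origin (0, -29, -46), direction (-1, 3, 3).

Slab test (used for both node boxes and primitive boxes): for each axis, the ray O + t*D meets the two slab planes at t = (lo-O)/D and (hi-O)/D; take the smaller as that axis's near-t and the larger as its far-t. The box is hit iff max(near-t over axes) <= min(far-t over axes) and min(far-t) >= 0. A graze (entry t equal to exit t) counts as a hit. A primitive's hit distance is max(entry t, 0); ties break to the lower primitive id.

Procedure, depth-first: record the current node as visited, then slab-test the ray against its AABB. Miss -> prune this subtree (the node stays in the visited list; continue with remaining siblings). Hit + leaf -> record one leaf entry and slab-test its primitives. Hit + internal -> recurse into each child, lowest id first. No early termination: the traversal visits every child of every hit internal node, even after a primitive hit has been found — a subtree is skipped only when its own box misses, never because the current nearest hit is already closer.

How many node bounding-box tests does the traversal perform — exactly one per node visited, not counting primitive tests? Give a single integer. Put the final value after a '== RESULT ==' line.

Walk:
N0 x:[-21,15] y:[16/3,17] z:[28/3,65/3] -> hit [28/3,15], descend [13, 21]
  N13 x:[-7,15] y:[23/3,16] z:[28/3,62/3] -> hit [28/3,15], descend [4, 17]
    N4 x:[-4,14] y:[10,44/3] z:[15,62/3] -> miss, prune
    N17 x:[-7,15] y:[23/3,16] z:[28/3,14] -> hit [28/3,14], descend [1, 8]
      N1 x:[-7,5] y:[23/3,40/3] z:[28/3,40/3] -> miss, prune
      N8 x:[11,15] y:[40/3,16] z:[10,14] -> hit [40/3,14], descend [7, 24]
        N7 x:[11,12] y:[46/3,16] z:[10,12] -> miss, prune
        N24 x:[14,15] y:[40/3,46/3] z:[41/3,14] -> hit [14,14] leaf, test {P13@t=14}
  N21 x:[-21,-7] y:[16/3,17] z:[34/3,65/3] -> miss, prune

order=[0, 13, 4, 17, 1, 8, 7, 24, 21]  |boxes|=9  |leaves|=1  hit=P13

== RESULT ==
9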